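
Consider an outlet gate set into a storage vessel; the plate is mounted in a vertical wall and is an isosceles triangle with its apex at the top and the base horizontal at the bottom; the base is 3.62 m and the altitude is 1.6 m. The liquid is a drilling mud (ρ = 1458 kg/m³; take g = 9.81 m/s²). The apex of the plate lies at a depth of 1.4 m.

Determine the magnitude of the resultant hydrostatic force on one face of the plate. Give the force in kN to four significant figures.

γ = ρg = 1458 × 9.81 / 1000 = 14.30298 kN/m³.
With the apex up, the centroid sits 2h/3 = 2 × 1.6/3 = 1.06667 m below the apex, so the centroid depth is h_c = 1.4 + 1.06667 = 2.46667 m.
A = ½ × 3.62 × 1.6 = 2.896 m².
Resultant F = γ·h_c·A = 14.30298 × 2.46667 × 2.896 = 102.173 kN.

F ≈ 102.2 kN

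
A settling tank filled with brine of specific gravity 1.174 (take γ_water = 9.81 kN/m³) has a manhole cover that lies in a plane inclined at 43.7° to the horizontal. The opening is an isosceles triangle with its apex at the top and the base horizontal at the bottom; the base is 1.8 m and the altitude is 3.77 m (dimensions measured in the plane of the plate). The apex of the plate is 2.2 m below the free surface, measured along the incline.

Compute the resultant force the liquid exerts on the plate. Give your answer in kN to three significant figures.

γ = 1.174 × 9.81 = 11.51694 kN/m³.
Let θ = 43.7° be the plate's angle to the horizontal; measure y along the incline from where the plane meets the free surface. Vertical depth h = y·sinθ with sinθ = 0.690882.
With the apex up, the centroid sits 2h/3 = 2 × 3.77/3 = 2.51333 m below the apex, so y_c = 2.2 + 2.51333 = 4.71333 m and h_c = 4.71333 × 0.690882 = 3.25635 m.
A = ½ × 1.8 × 3.77 = 3.393 m².
Resultant F = γ·h_c·A = 11.51694 × 3.25635 × 3.393 = 127.248 kN.

F ≈ 127 kN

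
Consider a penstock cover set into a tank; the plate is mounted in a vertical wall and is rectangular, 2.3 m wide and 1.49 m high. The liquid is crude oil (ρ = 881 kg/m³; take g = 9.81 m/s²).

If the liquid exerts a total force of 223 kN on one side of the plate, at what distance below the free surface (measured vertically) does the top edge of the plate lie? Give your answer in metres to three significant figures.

γ = ρg = 881 × 9.81 / 1000 = 8.64261 kN/m³.
A = 2.3 × 1.49 = 3.427 m².
From F = γ·h_c·A, the centroid depth is h_c = 223/(8.64261 × 3.427) = 7.52915 m.
The centroid lies 1.49/2 = 0.745 m below the top edge, so the top edge sits at h_top = 7.52915 − 0.745 = 6.78415 m below the surface.

d_top ≈ 6.78 m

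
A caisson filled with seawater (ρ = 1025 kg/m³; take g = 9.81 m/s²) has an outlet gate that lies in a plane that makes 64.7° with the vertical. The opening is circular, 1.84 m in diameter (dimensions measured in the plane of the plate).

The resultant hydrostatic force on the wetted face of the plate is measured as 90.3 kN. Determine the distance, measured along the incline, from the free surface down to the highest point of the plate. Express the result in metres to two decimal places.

y_top ≈ 6.98 m

γ = ρg = 1025 × 9.81 / 1000 = 10.05525 kN/m³.
A = π(0.92)² = 2.65904 m².
From F = γ·h_c·A, the centroid depth is h_c = 90.3/(10.05525 × 2.65904) = 3.3773 m.
The plate makes 64.7° with the vertical, i.e. θ = 90° − 64.7° = 25.3° to the horizontal. Measuring y along the incline from the free-surface line, vertical depth h = y·sinθ with sinθ = 0.427358.
Along the incline, y_c = h_c/sinθ = 3.3773/0.427358 = 7.90274 m.
The centroid is at the centre, 0.92 m below the top of the plate, so the highest point sits at y_top = 7.90274 − 0.92 = 6.98274 m along the incline.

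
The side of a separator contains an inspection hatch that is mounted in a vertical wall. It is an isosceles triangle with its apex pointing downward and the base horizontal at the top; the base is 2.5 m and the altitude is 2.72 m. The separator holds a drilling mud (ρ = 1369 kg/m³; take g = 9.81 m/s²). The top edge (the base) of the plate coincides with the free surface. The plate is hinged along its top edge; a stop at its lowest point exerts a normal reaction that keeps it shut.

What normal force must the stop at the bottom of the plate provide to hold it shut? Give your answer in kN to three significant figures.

γ = ρg = 1369 × 9.81 / 1000 = 13.42989 kN/m³.
With the apex down, the centroid sits h/3 = 2.72/3 = 0.906667 m below the base (the top edge), so the centroid depth is h_c = 0.906667 m.
A = ½ × 2.5 × 2.72 = 3.4 m².
Resultant F = γ·h_c·A = 13.42989 × 0.906667 × 3.4 = 41.3999 kN.
I_c = b·h³/36 = 2.5 × 2.72³/36 = 1.39748 m⁴.
Centre of pressure: y_p = y_c + I_c/(y_c·A) = 0.906667 + 1.39748/(0.906667 × 3.4) = 0.906667 + 0.453335 = 1.36 m along the plane.
The resultant acts 0.906667 + 0.453335 = 1.36 m (along the plate) below the hinge at the top edge, so the moment about the hinge is M = F × 1.36 = 41.3999 × 1.36 = 56.3039 kN·m.
A normal force at the bottom, 2.72 m from the hinge, must supply this moment: P = 56.3039/2.72 = 20.7 kN.

P ≈ 20.7 kN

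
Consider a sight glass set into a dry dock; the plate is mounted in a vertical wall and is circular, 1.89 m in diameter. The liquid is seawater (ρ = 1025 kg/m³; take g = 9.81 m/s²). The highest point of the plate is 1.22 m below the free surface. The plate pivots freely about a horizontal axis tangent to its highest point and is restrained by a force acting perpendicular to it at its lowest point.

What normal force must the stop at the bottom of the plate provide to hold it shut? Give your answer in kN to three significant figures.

P ≈ 33.9 kN

γ = ρg = 1025 × 9.81 / 1000 = 10.05525 kN/m³.
The centroid is at the centre, 0.945 m below the top of the plate, so the centroid depth is h_c = 1.22 + 0.945 = 2.165 m.
A = π(0.945)² = 2.80552 m².
Resultant F = γ·h_c·A = 10.05525 × 2.165 × 2.80552 = 61.0751 kN.
I_c = πr⁴/4 = π × 0.945⁴/4 = 0.62635 m⁴.
Centre of pressure: y_p = y_c + I_c/(y_c·A) = 2.165 + 0.62635/(2.165 × 2.80552) = 2.165 + 0.103121 = 2.26812 m along the plane.
The resultant acts 0.945 + 0.103121 = 1.04812 m (along the plate) below the hinge at the top edge, so the moment about the hinge is M = F × 1.04812 = 61.0751 × 1.04812 = 64.014 kN·m.
A normal force at the bottom, 1.89 m from the hinge, must supply this moment: P = 64.014/1.89 = 33.8698 kN.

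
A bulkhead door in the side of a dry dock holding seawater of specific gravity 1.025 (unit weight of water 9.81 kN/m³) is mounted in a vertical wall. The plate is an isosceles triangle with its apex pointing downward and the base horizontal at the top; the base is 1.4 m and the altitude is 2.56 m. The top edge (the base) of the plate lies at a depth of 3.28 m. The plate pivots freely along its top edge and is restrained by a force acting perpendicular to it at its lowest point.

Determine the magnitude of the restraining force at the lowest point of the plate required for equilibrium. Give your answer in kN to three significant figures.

P ≈ 27.4 kN

γ = 1.025 × 9.81 = 10.05525 kN/m³.
With the apex down, the centroid sits h/3 = 2.56/3 = 0.853333 m below the base (the top edge), so the centroid depth is h_c = 3.28 + 0.853333 = 4.13333 m.
A = ½ × 1.4 × 2.56 = 1.792 m².
Resultant F = γ·h_c·A = 10.05525 × 4.13333 × 1.792 = 74.4785 kN.
I_c = b·h³/36 = 1.4 × 2.56³/36 = 0.652447 m⁴.
Centre of pressure: y_p = y_c + I_c/(y_c·A) = 4.13333 + 0.652447/(4.13333 × 1.792) = 4.13333 + 0.0880861 = 4.22142 m along the plane.
The resultant acts 0.853333 + 0.0880861 = 0.941419 m (along the plate) below the hinge at the top edge, so the moment about the hinge is M = F × 0.941419 = 74.4785 × 0.941419 = 70.1155 kN·m.
A normal force at the bottom, 2.56 m from the hinge, must supply this moment: P = 70.1155/2.56 = 27.3889 kN.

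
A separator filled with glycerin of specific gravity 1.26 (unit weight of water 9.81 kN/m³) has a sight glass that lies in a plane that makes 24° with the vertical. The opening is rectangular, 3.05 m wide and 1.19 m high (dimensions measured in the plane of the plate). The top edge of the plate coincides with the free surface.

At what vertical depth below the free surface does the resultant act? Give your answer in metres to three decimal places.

h_p = 0.725 m

γ = 1.26 × 9.81 = 12.3606 kN/m³.
The plate makes 24° with the vertical, i.e. θ = 90° − 24° = 66° to the horizontal. Measuring y along the incline from the free-surface line, vertical depth h = y·sinθ with sinθ = 0.913545.
The centroid lies 1.19/2 = 0.595 m below the top edge, so y_c = 0.595 m and h_c = 0.595 × 0.913545 = 0.543559 m.
A = 3.05 × 1.19 = 3.6295 m².
Resultant F = γ·h_c·A = 12.3606 × 0.543559 × 3.6295 = 24.3856 kN.
I_c = b·h³/12 = 3.05 × 1.19³/12 = 0.428311 m⁴.
Centre of pressure: y_p = y_c + I_c/(y_c·A) = 0.595 + 0.428311/(0.595 × 3.6295) = 0.595 + 0.198333 = 0.793333 m along the plane.
Vertically, h_p = y_p·sinθ = 0.793333 × 0.913545 = 0.724745 m.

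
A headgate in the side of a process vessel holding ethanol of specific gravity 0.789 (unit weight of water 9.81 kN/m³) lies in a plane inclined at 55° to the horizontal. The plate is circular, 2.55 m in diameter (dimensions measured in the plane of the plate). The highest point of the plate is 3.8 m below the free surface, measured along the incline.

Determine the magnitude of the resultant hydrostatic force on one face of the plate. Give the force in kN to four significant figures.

F ≈ 164.3 kN

γ = 0.789 × 9.81 = 7.74009 kN/m³.
Let θ = 55° be the plate's angle to the horizontal; measure y along the incline from where the plane meets the free surface. Vertical depth h = y·sinθ with sinθ = 0.819152.
The centroid is at the centre, 1.275 m below the top of the plate, so y_c = 3.8 + 1.275 = 5.075 m and h_c = 5.075 × 0.819152 = 4.1572 m.
A = π(1.275)² = 5.10705 m².
Resultant F = γ·h_c·A = 7.74009 × 4.1572 × 5.10705 = 164.33 kN.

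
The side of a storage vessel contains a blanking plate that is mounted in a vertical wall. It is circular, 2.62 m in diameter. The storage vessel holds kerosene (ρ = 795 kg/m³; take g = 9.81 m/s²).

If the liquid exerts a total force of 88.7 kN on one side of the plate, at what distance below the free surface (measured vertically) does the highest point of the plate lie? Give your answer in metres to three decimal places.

d_top ≈ 0.800 m

γ = ρg = 795 × 9.81 / 1000 = 7.79895 kN/m³.
A = π(1.31)² = 5.39129 m².
From F = γ·h_c·A, the centroid depth is h_c = 88.7/(7.79895 × 5.39129) = 2.10957 m.
The centroid is at the centre, 1.31 m below the top of the plate, so the highest point sits at h_top = 2.10957 − 1.31 = 0.79957 m below the surface.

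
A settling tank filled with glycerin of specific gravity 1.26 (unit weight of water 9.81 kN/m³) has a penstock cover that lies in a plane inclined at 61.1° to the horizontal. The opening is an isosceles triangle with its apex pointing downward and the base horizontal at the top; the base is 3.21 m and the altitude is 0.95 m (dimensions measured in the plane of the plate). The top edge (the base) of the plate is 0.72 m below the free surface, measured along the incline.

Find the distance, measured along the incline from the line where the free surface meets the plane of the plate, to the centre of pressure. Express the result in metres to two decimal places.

y_p = 1.09 m

γ = 1.26 × 9.81 = 12.3606 kN/m³.
Let θ = 61.1° be the plate's angle to the horizontal; measure y along the incline from where the plane meets the free surface. Vertical depth h = y·sinθ with sinθ = 0.875465.
With the apex down, the centroid sits h/3 = 0.95/3 = 0.316667 m below the base (the top edge), so y_c = 0.72 + 0.316667 = 1.03667 m and h_c = 1.03667 × 0.875465 = 0.907568 m.
A = ½ × 3.21 × 0.95 = 1.52475 m².
Resultant F = γ·h_c·A = 12.3606 × 0.907568 × 1.52475 = 17.1048 kN.
I_c = b·h³/36 = 3.21 × 0.95³/36 = 0.0764493 m⁴.
Centre of pressure: y_p = y_c + I_c/(y_c·A) = 1.03667 + 0.0764493/(1.03667 × 1.52475) = 1.03667 + 0.0483654 = 1.08504 m along the plane.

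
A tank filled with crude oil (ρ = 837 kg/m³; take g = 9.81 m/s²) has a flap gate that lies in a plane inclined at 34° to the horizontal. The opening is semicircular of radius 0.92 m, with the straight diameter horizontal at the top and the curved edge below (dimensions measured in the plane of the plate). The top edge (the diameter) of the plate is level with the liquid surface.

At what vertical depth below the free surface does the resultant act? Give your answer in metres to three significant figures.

γ = ρg = 837 × 9.81 / 1000 = 8.21097 kN/m³.
Let θ = 34° be the plate's angle to the horizontal; measure y along the incline from where the plane meets the free surface. Vertical depth h = y·sinθ with sinθ = 0.559193.
The centroid of a semicircle lies 4r/(3π) = 0.39046 m from the diameter, here below the top edge, so y_c = 0.39046 m and h_c = 0.39046 × 0.559193 = 0.218342 m.
A = πr²/2 = π × 0.92²/2 = 1.32952 m².
Resultant F = γ·h_c·A = 8.21097 × 0.218342 × 1.32952 = 2.38356 kN.
I_c = (π/8 − 8/(9π))·r⁴ = 0.109757 × 0.92⁴ = 0.0786291 m⁴.
Centre of pressure: y_p = y_c + I_c/(y_c·A) = 0.39046 + 0.0786291/(0.39046 × 1.32952) = 0.39046 + 0.151465 = 0.541925 m along the plane.
Vertically, h_p = y_p·sinθ = 0.541925 × 0.559193 = 0.303041 m.

h_p = 0.303 m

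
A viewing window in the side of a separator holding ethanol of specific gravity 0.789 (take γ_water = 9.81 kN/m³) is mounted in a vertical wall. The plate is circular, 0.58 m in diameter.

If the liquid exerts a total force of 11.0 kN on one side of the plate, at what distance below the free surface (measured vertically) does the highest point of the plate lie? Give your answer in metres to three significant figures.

d_top ≈ 5.09 m

γ = 0.789 × 9.81 = 7.74009 kN/m³.
A = π(0.29)² = 0.264208 m².
From F = γ·h_c·A, the centroid depth is h_c = 11.0/(7.74009 × 0.264208) = 5.37899 m.
The centroid is at the centre, 0.29 m below the top of the plate, so the highest point sits at h_top = 5.37899 − 0.29 = 5.08899 m below the surface.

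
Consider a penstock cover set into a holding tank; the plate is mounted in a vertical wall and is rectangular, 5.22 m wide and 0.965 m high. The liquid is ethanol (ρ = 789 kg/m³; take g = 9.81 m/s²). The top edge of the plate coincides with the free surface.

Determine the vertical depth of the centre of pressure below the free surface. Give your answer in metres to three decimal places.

h_p = 0.643 m

γ = ρg = 789 × 9.81 / 1000 = 7.74009 kN/m³.
The centroid lies 0.965/2 = 0.4825 m below the top edge, so the centroid depth is h_c = 0.4825 m.
A = 5.22 × 0.965 = 5.0373 m².
Resultant F = γ·h_c·A = 7.74009 × 0.4825 × 5.0373 = 18.8123 kN.
I_c = b·h³/12 = 5.22 × 0.965³/12 = 0.390905 m⁴.
Centre of pressure: y_p = y_c + I_c/(y_c·A) = 0.4825 + 0.390905/(0.4825 × 5.0373) = 0.4825 + 0.160833 = 0.643333 m along the plane.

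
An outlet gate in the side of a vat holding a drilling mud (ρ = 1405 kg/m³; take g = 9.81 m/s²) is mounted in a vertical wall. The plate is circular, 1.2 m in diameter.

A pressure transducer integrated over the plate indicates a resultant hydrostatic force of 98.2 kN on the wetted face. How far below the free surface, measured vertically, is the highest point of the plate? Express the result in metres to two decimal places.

d_top ≈ 5.70 m

γ = ρg = 1405 × 9.81 / 1000 = 13.78305 kN/m³.
A = π(0.6)² = 1.13097 m².
From F = γ·h_c·A, the centroid depth is h_c = 98.2/(13.78305 × 1.13097) = 6.29963 m.
The centroid is at the centre, 0.6 m below the top of the plate, so the highest point sits at h_top = 6.29963 − 0.6 = 5.69963 m below the surface.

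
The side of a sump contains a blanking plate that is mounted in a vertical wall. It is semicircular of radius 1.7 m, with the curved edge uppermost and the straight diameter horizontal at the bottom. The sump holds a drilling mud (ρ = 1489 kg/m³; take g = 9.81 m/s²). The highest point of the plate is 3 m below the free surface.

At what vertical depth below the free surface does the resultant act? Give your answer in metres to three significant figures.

γ = ρg = 1489 × 9.81 / 1000 = 14.60709 kN/m³.
The centroid lies 4r/(3π) = 0.721502 m above the diameter, so r − 4r/(3π) = 1.7 − 0.721502 = 0.978498 m below the topmost point, so the centroid depth is h_c = 3 + 0.978498 = 3.9785 m.
A = πr²/2 = π × 1.7²/2 = 4.5396 m².
Resultant F = γ·h_c·A = 14.60709 × 3.9785 × 4.5396 = 263.816 kN.
I_c = (π/8 − 8/(9π))·r⁴ = 0.109757 × 1.7⁴ = 0.916701 m⁴.
Centre of pressure: y_p = y_c + I_c/(y_c·A) = 3.9785 + 0.916701/(3.9785 × 4.5396) = 3.9785 + 0.0507564 = 4.02926 m along the plane.

h_p = 4.03 m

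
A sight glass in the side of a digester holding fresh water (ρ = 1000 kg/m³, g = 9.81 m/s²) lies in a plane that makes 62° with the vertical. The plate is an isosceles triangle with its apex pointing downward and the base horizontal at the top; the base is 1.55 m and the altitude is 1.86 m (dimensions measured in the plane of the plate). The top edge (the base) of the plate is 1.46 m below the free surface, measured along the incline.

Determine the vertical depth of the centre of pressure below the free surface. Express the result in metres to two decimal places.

γ = ρg = 1000 × 9.81 = 9810 N/m³ = 9.81 kN/m³.
The plate makes 62° with the vertical, i.e. θ = 90° − 62° = 28° to the horizontal. Measuring y along the incline from the free-surface line, vertical depth h = y·sinθ with sinθ = 0.469472.
With the apex down, the centroid sits h/3 = 1.86/3 = 0.62 m below the base (the top edge), so y_c = 1.46 + 0.62 = 2.08 m and h_c = 2.08 × 0.469472 = 0.976502 m.
A = ½ × 1.55 × 1.86 = 1.4415 m².
Resultant F = γ·h_c·A = 9.81 × 0.976502 × 1.4415 = 13.8088 kN.
I_c = b·h³/36 = 1.55 × 1.86³/36 = 0.277056 m⁴.
Centre of pressure: y_p = y_c + I_c/(y_c·A) = 2.08 + 0.277056/(2.08 × 1.4415) = 2.08 + 0.0924037 = 2.1724 m along the plane.
Vertically, h_p = y_p·sinθ = 2.1724 × 0.469472 = 1.01988 m.

h_p = 1.02 m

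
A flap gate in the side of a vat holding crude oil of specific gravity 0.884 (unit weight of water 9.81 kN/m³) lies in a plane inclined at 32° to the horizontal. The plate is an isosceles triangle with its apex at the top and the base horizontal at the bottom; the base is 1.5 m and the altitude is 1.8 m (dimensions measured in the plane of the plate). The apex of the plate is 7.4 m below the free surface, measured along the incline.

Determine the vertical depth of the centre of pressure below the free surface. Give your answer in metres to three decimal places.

γ = 0.884 × 9.81 = 8.67204 kN/m³.
Let θ = 32° be the plate's angle to the horizontal; measure y along the incline from where the plane meets the free surface. Vertical depth h = y·sinθ with sinθ = 0.529919.
With the apex up, the centroid sits 2h/3 = 2 × 1.8/3 = 1.2 m below the apex, so y_c = 7.4 + 1.2 = 8.6 m and h_c = 8.6 × 0.529919 = 4.5573 m.
A = ½ × 1.5 × 1.8 = 1.35 m².
Resultant F = γ·h_c·A = 8.67204 × 4.5573 × 1.35 = 53.3535 kN.
I_c = b·h³/36 = 1.5 × 1.8³/36 = 0.243 m⁴.
Centre of pressure: y_p = y_c + I_c/(y_c·A) = 8.6 + 0.243/(8.6 × 1.35) = 8.6 + 0.0209302 = 8.62093 m along the plane.
Vertically, h_p = y_p·sinθ = 8.62093 × 0.529919 = 4.56839 m.

h_p = 4.568 m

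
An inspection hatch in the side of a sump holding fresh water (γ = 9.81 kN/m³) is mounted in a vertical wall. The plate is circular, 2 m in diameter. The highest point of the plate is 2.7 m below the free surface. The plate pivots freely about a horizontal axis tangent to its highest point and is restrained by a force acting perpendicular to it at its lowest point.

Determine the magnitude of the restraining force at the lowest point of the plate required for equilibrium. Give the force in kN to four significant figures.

P ≈ 60.87 kN

γ = 9.81 kN/m³.
The centroid is at the centre, 1 m below the top of the plate, so the centroid depth is h_c = 2.7 + 1 = 3.7 m.
A = π(1)² = 3.14159 m².
Resultant F = γ·h_c·A = 9.81 × 3.7 × 3.14159 = 114.03 kN.
I_c = πr⁴/4 = π × 1⁴/4 = 0.785398 m⁴.
Centre of pressure: y_p = y_c + I_c/(y_c·A) = 3.7 + 0.785398/(3.7 × 3.14159) = 3.7 + 0.0675676 = 3.76757 m along the plane.
The resultant acts 1 + 0.0675676 = 1.06757 m (along the plate) below the hinge at the top edge, so the moment about the hinge is M = F × 1.06757 = 114.03 × 1.06757 = 121.735 kN·m.
A normal force at the bottom, 2 m from the hinge, must supply this moment: P = 121.735/2 = 60.8675 kN.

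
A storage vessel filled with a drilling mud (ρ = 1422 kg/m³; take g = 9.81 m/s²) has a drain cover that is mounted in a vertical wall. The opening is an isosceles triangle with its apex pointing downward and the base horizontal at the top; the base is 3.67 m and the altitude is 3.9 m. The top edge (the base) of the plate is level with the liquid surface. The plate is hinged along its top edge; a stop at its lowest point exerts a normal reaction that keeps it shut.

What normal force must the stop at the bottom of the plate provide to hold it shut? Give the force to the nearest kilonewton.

γ = ρg = 1422 × 9.81 / 1000 = 13.94982 kN/m³.
With the apex down, the centroid sits h/3 = 3.9/3 = 1.3 m below the base (the top edge), so the centroid depth is h_c = 1.3 m.
A = ½ × 3.67 × 3.9 = 7.1565 m².
Resultant F = γ·h_c·A = 13.94982 × 1.3 × 7.1565 = 129.781 kN.
I_c = b·h³/36 = 3.67 × 3.9³/36 = 6.04724 m⁴.
Centre of pressure: y_p = y_c + I_c/(y_c·A) = 1.3 + 6.04724/(1.3 × 7.1565) = 1.3 + 0.65 = 1.95 m along the plane.
The resultant acts 1.3 + 0.65 = 1.95 m (along the plate) below the hinge at the top edge, so the moment about the hinge is M = F × 1.95 = 129.781 × 1.95 = 253.073 kN·m.
A normal force at the bottom, 3.9 m from the hinge, must supply this moment: P = 253.073/3.9 = 64.8905 kN.

P ≈ 65 kN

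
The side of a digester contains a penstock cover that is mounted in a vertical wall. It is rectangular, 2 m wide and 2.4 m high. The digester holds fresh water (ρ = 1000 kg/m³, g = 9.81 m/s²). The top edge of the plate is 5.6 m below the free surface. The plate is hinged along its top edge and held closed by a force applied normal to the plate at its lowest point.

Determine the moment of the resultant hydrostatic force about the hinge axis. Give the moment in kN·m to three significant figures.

γ = ρg = 1000 × 9.81 = 9810 N/m³ = 9.81 kN/m³.
The centroid lies 2.4/2 = 1.2 m below the top edge, so the centroid depth is h_c = 5.6 + 1.2 = 6.8 m.
A = 2 × 2.4 = 4.8 m².
Resultant F = γ·h_c·A = 9.81 × 6.8 × 4.8 = 320.198 kN.
I_c = b·h³/12 = 2 × 2.4³/12 = 2.304 m⁴.
Centre of pressure: y_p = y_c + I_c/(y_c·A) = 6.8 + 2.304/(6.8 × 4.8) = 6.8 + 0.0705882 = 6.87059 m along the plane.
The resultant acts 1.2 + 0.0705882 = 1.27059 m (along the plate) below the hinge at the top edge, so the moment about the hinge is M = F × 1.27059 = 320.198 × 1.27059 = 406.84 kN·m.

M ≈ 407 kN·m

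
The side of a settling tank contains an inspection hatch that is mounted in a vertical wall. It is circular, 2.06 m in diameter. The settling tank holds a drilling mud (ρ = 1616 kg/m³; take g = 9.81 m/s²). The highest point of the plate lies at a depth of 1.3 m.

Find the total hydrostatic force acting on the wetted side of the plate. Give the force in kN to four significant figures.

F ≈ 123.1 kN

γ = ρg = 1616 × 9.81 / 1000 = 15.85296 kN/m³.
The centroid is at the centre, 1.03 m below the top of the plate, so the centroid depth is h_c = 1.3 + 1.03 = 2.33 m.
A = π(1.03)² = 3.33292 m².
Resultant F = γ·h_c·A = 15.85296 × 2.33 × 3.33292 = 123.109 kN.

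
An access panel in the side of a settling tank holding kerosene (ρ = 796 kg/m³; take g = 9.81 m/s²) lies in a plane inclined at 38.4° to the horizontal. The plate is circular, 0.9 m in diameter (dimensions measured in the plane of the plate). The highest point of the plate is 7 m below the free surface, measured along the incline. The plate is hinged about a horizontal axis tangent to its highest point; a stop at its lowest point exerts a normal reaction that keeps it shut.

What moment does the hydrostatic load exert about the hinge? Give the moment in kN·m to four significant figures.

M ≈ 10.50 kN·m

γ = ρg = 796 × 9.81 / 1000 = 7.80876 kN/m³.
Let θ = 38.4° be the plate's angle to the horizontal; measure y along the incline from where the plane meets the free surface. Vertical depth h = y·sinθ with sinθ = 0.621148.
The centroid is at the centre, 0.45 m below the top of the plate, so y_c = 7 + 0.45 = 7.45 m and h_c = 7.45 × 0.621148 = 4.62755 m.
A = π(0.45)² = 0.636173 m².
Resultant F = γ·h_c·A = 7.80876 × 4.62755 × 0.636173 = 22.9884 kN.
I_c = πr⁴/4 = π × 0.45⁴/4 = 0.0322062 m⁴.
Centre of pressure: y_p = y_c + I_c/(y_c·A) = 7.45 + 0.0322062/(7.45 × 0.636173) = 7.45 + 0.00679529 = 7.4568 m along the plane.
The resultant acts 0.45 + 0.00679529 = 0.456795 m (along the plate) below the hinge at the top edge, so the moment about the hinge is M = F × 0.456795 = 22.9884 × 0.456795 = 10.501 kN·m.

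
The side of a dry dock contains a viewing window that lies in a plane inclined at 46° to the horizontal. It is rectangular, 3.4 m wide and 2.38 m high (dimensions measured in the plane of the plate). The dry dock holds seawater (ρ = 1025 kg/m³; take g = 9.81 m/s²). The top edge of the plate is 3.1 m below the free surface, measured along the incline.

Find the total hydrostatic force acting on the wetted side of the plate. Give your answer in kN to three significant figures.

γ = ρg = 1025 × 9.81 / 1000 = 10.05525 kN/m³.
Let θ = 46° be the plate's angle to the horizontal; measure y along the incline from where the plane meets the free surface. Vertical depth h = y·sinθ with sinθ = 0.719340.
The centroid lies 2.38/2 = 1.19 m below the top edge, so y_c = 3.1 + 1.19 = 4.29 m and h_c = 4.29 × 0.719340 = 3.08597 m.
A = 3.4 × 2.38 = 8.092 m².
Resultant F = γ·h_c·A = 10.05525 × 3.08597 × 8.092 = 251.096 kN.

F ≈ 251 kN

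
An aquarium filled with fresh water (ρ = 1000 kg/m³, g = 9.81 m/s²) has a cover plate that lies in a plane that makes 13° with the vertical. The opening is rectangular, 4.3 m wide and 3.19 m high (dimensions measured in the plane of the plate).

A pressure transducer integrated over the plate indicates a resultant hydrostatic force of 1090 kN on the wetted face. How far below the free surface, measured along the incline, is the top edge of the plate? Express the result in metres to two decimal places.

γ = ρg = 1000 × 9.81 = 9810 N/m³ = 9.81 kN/m³.
A = 4.3 × 3.19 = 13.717 m².
From F = γ·h_c·A, the centroid depth is h_c = 1090/(9.81 × 13.717) = 8.10025 m.
The plate makes 13° with the vertical, i.e. θ = 90° − 13° = 77° to the horizontal. Measuring y along the incline from the free-surface line, vertical depth h = y·sinθ with sinθ = 0.974370.
Along the incline, y_c = h_c/sinθ = 8.10025/0.974370 = 8.31332 m.
The centroid lies 3.19/2 = 1.595 m below the top edge, so the top edge sits at y_top = 8.31332 − 1.595 = 6.71832 m along the incline.

y_top ≈ 6.72 m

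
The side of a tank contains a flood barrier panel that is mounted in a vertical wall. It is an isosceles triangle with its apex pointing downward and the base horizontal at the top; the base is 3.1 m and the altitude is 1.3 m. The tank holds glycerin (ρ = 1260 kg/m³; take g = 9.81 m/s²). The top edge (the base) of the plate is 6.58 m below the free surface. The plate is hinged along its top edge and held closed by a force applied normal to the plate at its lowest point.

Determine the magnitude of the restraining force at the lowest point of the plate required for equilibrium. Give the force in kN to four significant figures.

P ≈ 60.02 kN

γ = ρg = 1260 × 9.81 / 1000 = 12.3606 kN/m³.
With the apex down, the centroid sits h/3 = 1.3/3 = 0.433333 m below the base (the top edge), so the centroid depth is h_c = 6.58 + 0.433333 = 7.01333 m.
A = ½ × 3.1 × 1.3 = 2.015 m².
Resultant F = γ·h_c·A = 12.3606 × 7.01333 × 2.015 = 174.678 kN.
I_c = b·h³/36 = 3.1 × 1.3³/36 = 0.189186 m⁴.
Centre of pressure: y_p = y_c + I_c/(y_c·A) = 7.01333 + 0.189186/(7.01333 × 2.015) = 7.01333 + 0.0133872 = 7.02672 m along the plane.
The resultant acts 0.433333 + 0.0133872 = 0.44672 m (along the plate) below the hinge at the top edge, so the moment about the hinge is M = F × 0.44672 = 174.678 × 0.44672 = 78.0322 kN·m.
A normal force at the bottom, 1.3 m from the hinge, must supply this moment: P = 78.0322/1.3 = 60.0248 kN.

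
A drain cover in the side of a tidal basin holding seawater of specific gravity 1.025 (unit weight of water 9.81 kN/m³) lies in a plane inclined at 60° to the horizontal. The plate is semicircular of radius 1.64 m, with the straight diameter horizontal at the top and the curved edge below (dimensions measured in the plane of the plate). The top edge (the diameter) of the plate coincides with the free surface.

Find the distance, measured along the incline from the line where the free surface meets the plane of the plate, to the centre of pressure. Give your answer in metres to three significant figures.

y_p = 0.966 m

γ = 1.025 × 9.81 = 10.05525 kN/m³.
Let θ = 60° be the plate's angle to the horizontal; measure y along the incline from where the plane meets the free surface. Vertical depth h = y·sinθ with sinθ = 0.866025.
The centroid of a semicircle lies 4r/(3π) = 0.696038 m from the diameter, here below the top edge, so y_c = 0.696038 m and h_c = 0.696038 × 0.866025 = 0.602786 m.
A = πr²/2 = π × 1.64²/2 = 4.22481 m².
Resultant F = γ·h_c·A = 10.05525 × 0.602786 × 4.22481 = 25.6073 kN.
I_c = (π/8 − 8/(9π))·r⁴ = 0.109757 × 1.64⁴ = 0.793976 m⁴.
Centre of pressure: y_p = y_c + I_c/(y_c·A) = 0.696038 + 0.793976/(0.696038 × 4.22481) = 0.696038 + 0.270002 = 0.96604 m along the plane.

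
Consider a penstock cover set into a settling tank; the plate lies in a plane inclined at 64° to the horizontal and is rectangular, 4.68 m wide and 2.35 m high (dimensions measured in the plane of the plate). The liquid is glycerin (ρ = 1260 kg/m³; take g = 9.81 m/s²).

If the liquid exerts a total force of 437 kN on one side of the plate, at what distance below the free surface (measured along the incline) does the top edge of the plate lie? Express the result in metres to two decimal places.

y_top ≈ 2.40 m

γ = ρg = 1260 × 9.81 / 1000 = 12.3606 kN/m³.
A = 4.68 × 2.35 = 10.998 m².
From F = γ·h_c·A, the centroid depth is h_c = 437/(12.3606 × 10.998) = 3.21461 m.
Let θ = 64° be the plate's angle to the horizontal; measure y along the incline from where the plane meets the free surface. Vertical depth h = y·sinθ with sinθ = 0.898794.
Along the incline, y_c = h_c/sinθ = 3.21461/0.898794 = 3.57658 m.
The centroid lies 2.35/2 = 1.175 m below the top edge, so the top edge sits at y_top = 3.57658 − 1.175 = 2.40158 m along the incline.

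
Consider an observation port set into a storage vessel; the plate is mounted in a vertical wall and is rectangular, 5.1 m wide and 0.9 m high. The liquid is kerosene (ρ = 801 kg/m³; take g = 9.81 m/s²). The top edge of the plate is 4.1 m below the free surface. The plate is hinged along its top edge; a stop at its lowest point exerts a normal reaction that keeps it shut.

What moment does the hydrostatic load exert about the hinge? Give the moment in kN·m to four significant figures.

M ≈ 76.28 kN·m

γ = ρg = 801 × 9.81 / 1000 = 7.85781 kN/m³.
The centroid lies 0.9/2 = 0.45 m below the top edge, so the centroid depth is h_c = 4.1 + 0.45 = 4.55 m.
A = 5.1 × 0.9 = 4.59 m².
Resultant F = γ·h_c·A = 7.85781 × 4.55 × 4.59 = 164.106 kN.
I_c = b·h³/12 = 5.1 × 0.9³/12 = 0.309825 m⁴.
Centre of pressure: y_p = y_c + I_c/(y_c·A) = 4.55 + 0.309825/(4.55 × 4.59) = 4.55 + 0.0148352 = 4.56484 m along the plane.
The resultant acts 0.45 + 0.0148352 = 0.464835 m (along the plate) below the hinge at the top edge, so the moment about the hinge is M = F × 0.464835 = 164.106 × 0.464835 = 76.2822 kN·m.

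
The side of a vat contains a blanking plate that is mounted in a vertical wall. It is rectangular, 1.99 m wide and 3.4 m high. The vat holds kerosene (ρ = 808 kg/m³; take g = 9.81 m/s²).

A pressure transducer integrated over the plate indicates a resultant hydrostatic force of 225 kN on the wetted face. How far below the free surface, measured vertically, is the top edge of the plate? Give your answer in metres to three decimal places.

d_top ≈ 2.495 m

γ = ρg = 808 × 9.81 / 1000 = 7.92648 kN/m³.
A = 1.99 × 3.4 = 6.766 m².
From F = γ·h_c·A, the centroid depth is h_c = 225/(7.92648 × 6.766) = 4.19537 m.
The centroid lies 3.4/2 = 1.7 m below the top edge, so the top edge sits at h_top = 4.19537 − 1.7 = 2.49537 m below the surface.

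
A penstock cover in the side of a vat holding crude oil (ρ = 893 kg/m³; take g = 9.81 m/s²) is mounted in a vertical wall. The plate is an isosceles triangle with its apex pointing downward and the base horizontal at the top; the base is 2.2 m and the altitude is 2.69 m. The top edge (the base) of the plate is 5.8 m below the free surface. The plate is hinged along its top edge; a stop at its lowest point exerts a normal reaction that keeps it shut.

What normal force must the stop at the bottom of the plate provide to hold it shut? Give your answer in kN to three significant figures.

γ = ρg = 893 × 9.81 / 1000 = 8.76033 kN/m³.
With the apex down, the centroid sits h/3 = 2.69/3 = 0.896667 m below the base (the top edge), so the centroid depth is h_c = 5.8 + 0.896667 = 6.69667 m.
A = ½ × 2.2 × 2.69 = 2.959 m².
Resultant F = γ·h_c·A = 8.76033 × 6.69667 × 2.959 = 173.59 kN.
I_c = b·h³/36 = 2.2 × 2.69³/36 = 1.18953 m⁴.
Centre of pressure: y_p = y_c + I_c/(y_c·A) = 6.69667 + 1.18953/(6.69667 × 2.959) = 6.69667 + 0.0600304 = 6.7567 m along the plane.
The resultant acts 0.896667 + 0.0600304 = 0.956697 m (along the plate) below the hinge at the top edge, so the moment about the hinge is M = F × 0.956697 = 173.59 × 0.956697 = 166.073 kN·m.
A normal force at the bottom, 2.69 m from the hinge, must supply this moment: P = 166.073/2.69 = 61.7372 kN.

P ≈ 61.7 kN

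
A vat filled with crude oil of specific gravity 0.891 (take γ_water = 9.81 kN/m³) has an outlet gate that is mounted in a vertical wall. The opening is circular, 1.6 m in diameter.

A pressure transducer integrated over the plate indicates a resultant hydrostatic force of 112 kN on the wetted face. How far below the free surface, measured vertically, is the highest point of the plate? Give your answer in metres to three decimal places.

d_top ≈ 5.573 m

γ = 0.891 × 9.81 = 8.74071 kN/m³.
A = π(0.8)² = 2.01062 m².
From F = γ·h_c·A, the centroid depth is h_c = 112/(8.74071 × 2.01062) = 6.37296 m.
The centroid is at the centre, 0.8 m below the top of the plate, so the highest point sits at h_top = 6.37296 − 0.8 = 5.57296 m below the surface.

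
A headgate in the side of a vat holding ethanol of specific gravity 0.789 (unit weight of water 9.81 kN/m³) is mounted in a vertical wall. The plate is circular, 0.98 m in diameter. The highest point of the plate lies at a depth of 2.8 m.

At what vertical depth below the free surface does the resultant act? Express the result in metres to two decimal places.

h_p = 3.31 m

γ = 0.789 × 9.81 = 7.74009 kN/m³.
The centroid is at the centre, 0.49 m below the top of the plate, so the centroid depth is h_c = 2.8 + 0.49 = 3.29 m.
A = π(0.49)² = 0.754296 m².
Resultant F = γ·h_c·A = 7.74009 × 3.29 × 0.754296 = 19.2081 kN.
I_c = πr⁴/4 = π × 0.49⁴/4 = 0.0452766 m⁴.
Centre of pressure: y_p = y_c + I_c/(y_c·A) = 3.29 + 0.0452766/(3.29 × 0.754296) = 3.29 + 0.0182447 = 3.30824 m along the plane.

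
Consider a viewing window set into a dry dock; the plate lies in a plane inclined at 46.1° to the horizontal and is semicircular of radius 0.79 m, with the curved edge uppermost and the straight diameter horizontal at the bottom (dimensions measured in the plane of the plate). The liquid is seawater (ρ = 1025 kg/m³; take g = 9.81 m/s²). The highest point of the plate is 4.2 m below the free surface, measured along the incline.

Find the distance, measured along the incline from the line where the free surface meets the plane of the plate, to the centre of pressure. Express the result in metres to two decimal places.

y_p = 4.66 m

γ = ρg = 1025 × 9.81 / 1000 = 10.05525 kN/m³.
Let θ = 46.1° be the plate's angle to the horizontal; measure y along the incline from where the plane meets the free surface. Vertical depth h = y·sinθ with sinθ = 0.720551.
The centroid lies 4r/(3π) = 0.335286 m above the diameter, so r − 4r/(3π) = 0.79 − 0.335286 = 0.454714 m below the topmost point, so y_c = 4.2 + 0.454714 = 4.65471 m and h_c = 4.65471 × 0.720551 = 3.35396 m.
A = πr²/2 = π × 0.79²/2 = 0.980334 m².
Resultant F = γ·h_c·A = 10.05525 × 3.35396 × 0.980334 = 33.0617 kN.
I_c = (π/8 − 8/(9π))·r⁴ = 0.109757 × 0.79⁴ = 0.0427504 m⁴.
Centre of pressure: y_p = y_c + I_c/(y_c·A) = 4.65471 + 0.0427504/(4.65471 × 0.980334) = 4.65471 + 0.00936857 = 4.66408 m along the plane.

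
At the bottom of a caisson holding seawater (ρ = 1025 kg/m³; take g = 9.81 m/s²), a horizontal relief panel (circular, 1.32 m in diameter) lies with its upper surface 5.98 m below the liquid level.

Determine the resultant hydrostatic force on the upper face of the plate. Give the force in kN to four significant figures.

γ = ρg = 1025 × 9.81 / 1000 = 10.05525 kN/m³.
The plate is horizontal, so pressure is uniform at p = γ·h = 10.05525 × 5.98 = 60.1304 kN/m².
A = π(0.66)² = 1.36848 m².
F = p·A = 60.1304 × 1.36848 = 82.2872 kN.

F ≈ 82.29 kN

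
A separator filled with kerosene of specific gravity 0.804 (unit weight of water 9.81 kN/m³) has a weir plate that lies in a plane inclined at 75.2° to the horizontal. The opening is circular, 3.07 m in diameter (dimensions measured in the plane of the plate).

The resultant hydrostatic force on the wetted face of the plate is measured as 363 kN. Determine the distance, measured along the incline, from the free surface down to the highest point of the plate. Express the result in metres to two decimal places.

γ = 0.804 × 9.81 = 7.88724 kN/m³.
A = π(1.535)² = 7.4023 m².
From F = γ·h_c·A, the centroid depth is h_c = 363/(7.88724 × 7.4023) = 6.21749 m.
Let θ = 75.2° be the plate's angle to the horizontal; measure y along the incline from where the plane meets the free surface. Vertical depth h = y·sinθ with sinθ = 0.966823.
Along the incline, y_c = h_c/sinθ = 6.21749/0.966823 = 6.43085 m.
The centroid is at the centre, 1.535 m below the top of the plate, so the highest point sits at y_top = 6.43085 − 1.535 = 4.89585 m along the incline.

y_top ≈ 4.90 m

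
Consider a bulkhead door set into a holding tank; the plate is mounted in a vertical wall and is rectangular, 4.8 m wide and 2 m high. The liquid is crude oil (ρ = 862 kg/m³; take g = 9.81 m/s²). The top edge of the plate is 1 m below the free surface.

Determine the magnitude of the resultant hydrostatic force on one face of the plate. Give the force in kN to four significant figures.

F ≈ 162.4 kN

γ = ρg = 862 × 9.81 / 1000 = 8.45622 kN/m³.
The centroid lies 2/2 = 1 m below the top edge, so the centroid depth is h_c = 1 + 1 = 2 m.
A = 4.8 × 2 = 9.6 m².
Resultant F = γ·h_c·A = 8.45622 × 2 × 9.6 = 162.359 kN.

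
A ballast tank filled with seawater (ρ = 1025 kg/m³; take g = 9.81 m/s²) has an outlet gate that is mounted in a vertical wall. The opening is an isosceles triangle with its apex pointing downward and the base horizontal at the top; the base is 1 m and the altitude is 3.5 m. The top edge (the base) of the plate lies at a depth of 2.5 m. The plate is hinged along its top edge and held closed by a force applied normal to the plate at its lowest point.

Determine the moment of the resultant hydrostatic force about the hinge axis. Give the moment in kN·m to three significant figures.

M ≈ 87.3 kN·m

γ = ρg = 1025 × 9.81 / 1000 = 10.05525 kN/m³.
With the apex down, the centroid sits h/3 = 3.5/3 = 1.16667 m below the base (the top edge), so the centroid depth is h_c = 2.5 + 1.16667 = 3.66667 m.
A = ½ × 1 × 3.5 = 1.75 m².
Resultant F = γ·h_c·A = 10.05525 × 3.66667 × 1.75 = 64.5212 kN.
I_c = b·h³/36 = 1 × 3.5³/36 = 1.19097 m⁴.
Centre of pressure: y_p = y_c + I_c/(y_c·A) = 3.66667 + 1.19097/(3.66667 × 1.75) = 3.66667 + 0.185606 = 3.85228 m along the plane.
The resultant acts 1.16667 + 0.185606 = 1.35228 m (along the plate) below the hinge at the top edge, so the moment about the hinge is M = F × 1.35228 = 64.5212 × 1.35228 = 87.2507 kN·m.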